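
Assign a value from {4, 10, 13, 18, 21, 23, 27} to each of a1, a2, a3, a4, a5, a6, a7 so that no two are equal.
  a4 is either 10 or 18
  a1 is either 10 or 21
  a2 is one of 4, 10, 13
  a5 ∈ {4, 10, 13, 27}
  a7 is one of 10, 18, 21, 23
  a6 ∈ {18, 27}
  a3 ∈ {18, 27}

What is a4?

10

The 7 variables together cover exactly {4, 10, 13, 18, 21, 23, 27} — 7 values for 7 variables — and 23 appears only in a7's list, so a7 = 23.
The 6 still-open variables together cover exactly {4, 10, 13, 18, 21, 27} — 6 values for 6 variables — and 21 appears only in a1's list, so a1 = 21.
a3 and a6 between them cover only {18, 27} — a naked pair. Remove those values from a4, a5.
So a4 = 10.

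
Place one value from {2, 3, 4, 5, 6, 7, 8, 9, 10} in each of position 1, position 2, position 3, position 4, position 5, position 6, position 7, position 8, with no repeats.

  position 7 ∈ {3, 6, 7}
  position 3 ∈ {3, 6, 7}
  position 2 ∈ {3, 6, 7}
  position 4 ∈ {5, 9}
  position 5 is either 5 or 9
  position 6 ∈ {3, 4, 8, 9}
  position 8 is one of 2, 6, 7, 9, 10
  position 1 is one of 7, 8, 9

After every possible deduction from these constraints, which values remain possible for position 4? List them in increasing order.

The 2 variables position 4 and position 5 are confined to {5, 9}, which locks those values in; drop them from position 1, position 6, position 8.
position 2, position 3, position 7 between them cover only {3, 6, 7} — a naked triple. Remove those values from position 1, position 6, position 8.
That leaves position 1 = 8. Remove 8 from position 6.
position 6 must be 4 (only option left).
No further eliminations apply; position 4 can still be any of 5, 9.

5, 9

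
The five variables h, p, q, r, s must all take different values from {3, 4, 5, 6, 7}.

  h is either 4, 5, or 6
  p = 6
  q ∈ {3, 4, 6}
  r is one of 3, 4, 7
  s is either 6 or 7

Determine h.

p has just one choice, so p = 6. Strike 6 from h, q, s.
s's domain is down to {7}, so s = 7. Strike 7 from r.
The 3 still-open variables together cover exactly {3, 4, 5} — 3 values for 3 variables — and 5 appears only in h's list, so h = 5.

5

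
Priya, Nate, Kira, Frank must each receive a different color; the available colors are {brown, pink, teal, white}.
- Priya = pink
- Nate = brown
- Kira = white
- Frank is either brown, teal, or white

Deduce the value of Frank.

Priya has just one choice, so Priya = pink.
That leaves Nate = brown. So Frank can't be brown.
That leaves Kira = white. Remove white from Frank.
So Frank = teal.

teal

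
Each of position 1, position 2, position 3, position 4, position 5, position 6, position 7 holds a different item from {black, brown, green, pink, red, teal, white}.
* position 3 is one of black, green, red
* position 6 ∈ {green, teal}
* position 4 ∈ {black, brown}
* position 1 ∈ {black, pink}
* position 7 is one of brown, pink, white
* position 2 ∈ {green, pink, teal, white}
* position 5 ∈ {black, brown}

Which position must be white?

The 7 variables draw from only 7 values {black, brown, green, pink, red, teal, white}, so each is used; only position 3 can be red, hence position 3 = red.
position 4 and position 5 share exactly the 2 values {black, brown}; by pigeonhole those values go to them, so strike black, brown from position 1, position 7.
position 1 must be pink (only option left). Strike pink from position 2, position 7.
So white goes to position 7.

position 7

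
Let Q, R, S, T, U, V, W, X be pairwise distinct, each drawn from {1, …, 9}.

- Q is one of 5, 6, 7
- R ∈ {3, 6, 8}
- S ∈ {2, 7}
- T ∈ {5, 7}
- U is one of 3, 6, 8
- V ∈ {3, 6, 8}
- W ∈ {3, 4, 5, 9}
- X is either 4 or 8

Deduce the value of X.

4

The 8 variables together cover exactly {2, 3, 4, 5, 6, 7, 8, 9} — 8 values for 8 variables — and 2 appears only in S's list, so S = 2.
The 7 still-open variables draw from only 7 values {3, 4, 5, 6, 7, 8, 9}, so each is used; only W can be 9, hence W = 9.
The 6 still-open variables together cover exactly {3, 4, 5, 6, 7, 8} — 6 values for 6 variables — and 4 appears only in X's list, so X = 4.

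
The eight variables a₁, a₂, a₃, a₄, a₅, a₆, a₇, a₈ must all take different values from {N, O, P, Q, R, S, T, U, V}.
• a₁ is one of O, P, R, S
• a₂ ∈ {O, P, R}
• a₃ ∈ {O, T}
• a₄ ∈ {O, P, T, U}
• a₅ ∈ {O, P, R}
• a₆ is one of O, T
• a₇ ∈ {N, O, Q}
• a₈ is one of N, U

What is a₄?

U

Among the 8 variables, Q fits only a₇ (and all 8 values in {N, O, P, Q, R, S, T, U} must be used), so a₇ = Q.
The 7 still-open variables together cover exactly {N, O, P, R, S, T, U} — 7 values for 7 variables — and N appears only in a₈'s list, so a₈ = N.
Among the 6 still-open variables, S fits only a₁ (and all 6 values in {O, P, R, S, T, U} must be used), so a₁ = S.
The 5 still-open variables draw from only 5 values {O, P, R, T, U}, so each is used; only a₄ can be U, hence a₄ = U.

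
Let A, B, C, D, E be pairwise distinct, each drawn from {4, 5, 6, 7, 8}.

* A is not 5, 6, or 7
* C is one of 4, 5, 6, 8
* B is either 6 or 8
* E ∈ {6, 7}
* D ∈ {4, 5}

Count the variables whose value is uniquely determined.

The 5 variables together cover exactly {4, 5, 6, 7, 8} — 5 values for 5 variables — and 7 appears only in E's list, so E = 7.
Determined: E=7. The other variables each still have more than one consistent value. That makes 1.

1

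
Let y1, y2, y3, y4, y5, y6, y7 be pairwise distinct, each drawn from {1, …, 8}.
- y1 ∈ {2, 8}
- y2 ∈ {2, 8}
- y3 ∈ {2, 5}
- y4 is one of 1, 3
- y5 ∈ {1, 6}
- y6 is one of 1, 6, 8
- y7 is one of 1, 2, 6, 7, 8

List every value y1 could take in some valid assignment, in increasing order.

The 7 variables draw from only 7 values {1, 2, 3, 5, 6, 7, 8}, so each is used; only y4 can be 3, hence y4 = 3.
Among the 6 still-open variables, 5 fits only y3 (and all 6 values in {1, 2, 5, 6, 7, 8} must be used), so y3 = 5.
Among the 5 still-open variables, 7 fits only y7 (and all 5 values in {1, 2, 6, 7, 8} must be used), so y7 = 7.
y1 and y2 between them cover only {2, 8} — a naked pair. Remove those values from y6.
No further eliminations apply; y1 can still be any of 2, 8.

2, 8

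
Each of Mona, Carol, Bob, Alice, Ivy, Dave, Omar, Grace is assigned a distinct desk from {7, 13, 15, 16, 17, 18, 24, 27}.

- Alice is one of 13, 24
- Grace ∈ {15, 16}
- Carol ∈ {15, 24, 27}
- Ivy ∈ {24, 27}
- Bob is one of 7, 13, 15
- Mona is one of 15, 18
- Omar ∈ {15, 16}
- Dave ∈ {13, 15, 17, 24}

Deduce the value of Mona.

The 8 variables draw from only 8 values {7, 13, 15, 16, 17, 18, 24, 27}, so each is used; only Bob can be 7, hence Bob = 7.
The 7 still-open variables together cover exactly {13, 15, 16, 17, 18, 24, 27} — 7 values for 7 variables — and 17 appears only in Dave's list, so Dave = 17.
Among the 6 still-open variables, 13 fits only Alice (and all 6 values in {13, 15, 16, 18, 24, 27} must be used), so Alice = 13.
The 5 still-open variables draw from only 5 values {15, 16, 18, 24, 27}, so each is used; only Mona can be 18, hence Mona = 18.

18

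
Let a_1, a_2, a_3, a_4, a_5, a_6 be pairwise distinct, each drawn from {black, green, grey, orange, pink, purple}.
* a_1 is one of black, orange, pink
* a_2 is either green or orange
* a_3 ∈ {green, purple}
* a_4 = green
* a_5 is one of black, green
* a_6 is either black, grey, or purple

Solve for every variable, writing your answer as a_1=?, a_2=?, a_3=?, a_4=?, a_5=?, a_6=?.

a_4 must be green (only option left). Remove green from a_2, a_3, a_5.
a_5 has just one choice, so a_5 = black. Strike black from a_1, a_6.
a_2 has just one choice, so a_2 = orange. So a_1 can't be orange.
That leaves a_3 = purple. Strike purple from a_6.
That leaves a_6 = grey.
a_1's domain is down to {pink}, so a_1 = pink.

a_1=pink, a_2=orange, a_3=purple, a_4=green, a_5=black, a_6=grey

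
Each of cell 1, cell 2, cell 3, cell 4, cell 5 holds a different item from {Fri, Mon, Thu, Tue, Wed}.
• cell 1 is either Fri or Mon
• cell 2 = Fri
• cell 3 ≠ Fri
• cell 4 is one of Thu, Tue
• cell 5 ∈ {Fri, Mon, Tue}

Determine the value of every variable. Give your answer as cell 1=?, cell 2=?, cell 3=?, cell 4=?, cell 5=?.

cell 2 has just one choice, so cell 2 = Fri. Strike Fri from cell 1, cell 5.
cell 1 has just one choice, so cell 1 = Mon. Strike Mon from cell 3, cell 5.
cell 5 has just one choice, so cell 5 = Tue. Eliminate Tue elsewhere: cell 3, cell 4.
cell 4's domain is down to {Thu}, so cell 4 = Thu. Strike Thu from cell 3.
cell 3 must be Wed (only option left).

cell 1=Mon, cell 2=Fri, cell 3=Wed, cell 4=Thu, cell 5=Tue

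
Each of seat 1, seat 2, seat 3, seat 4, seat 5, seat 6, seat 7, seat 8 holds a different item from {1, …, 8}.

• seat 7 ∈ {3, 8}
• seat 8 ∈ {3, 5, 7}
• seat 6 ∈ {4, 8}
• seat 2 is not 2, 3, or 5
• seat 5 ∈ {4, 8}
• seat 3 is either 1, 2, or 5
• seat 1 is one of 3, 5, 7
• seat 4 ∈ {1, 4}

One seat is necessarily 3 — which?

Among the 8 variables, 2 fits only seat 3 (and all 8 values in {1, 2, 3, 4, 5, 6, 7, 8} must be used), so seat 3 = 2.
The 7 still-open variables together cover exactly {1, 3, 4, 5, 6, 7, 8} — 7 values for 7 variables — and 6 appears only in seat 2's list, so seat 2 = 6.
The 6 still-open variables draw from only 6 values {1, 3, 4, 5, 7, 8}, so each is used; only seat 4 can be 1, hence seat 4 = 1.
seat 5 and seat 6 between them cover only {4, 8} — a naked pair. Remove those values from seat 7.
So 3 goes to seat 7.

seat 7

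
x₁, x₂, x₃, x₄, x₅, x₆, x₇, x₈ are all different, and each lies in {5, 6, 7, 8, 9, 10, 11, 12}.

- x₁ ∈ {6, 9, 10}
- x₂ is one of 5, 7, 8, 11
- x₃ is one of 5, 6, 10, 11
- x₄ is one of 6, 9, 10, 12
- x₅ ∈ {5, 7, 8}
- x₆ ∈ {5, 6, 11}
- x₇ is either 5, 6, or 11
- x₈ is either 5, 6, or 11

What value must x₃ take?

10

The 8 variables draw from only 8 values {5, 6, 7, 8, 9, 10, 11, 12}, so each is used; only x₄ can be 12, hence x₄ = 12.
The 7 still-open variables draw from only 7 values {5, 6, 7, 8, 9, 10, 11}, so each is used; only x₁ can be 9, hence x₁ = 9.
Among the 6 still-open variables, 10 fits only x₃ (and all 6 values in {5, 6, 7, 8, 10, 11} must be used), so x₃ = 10.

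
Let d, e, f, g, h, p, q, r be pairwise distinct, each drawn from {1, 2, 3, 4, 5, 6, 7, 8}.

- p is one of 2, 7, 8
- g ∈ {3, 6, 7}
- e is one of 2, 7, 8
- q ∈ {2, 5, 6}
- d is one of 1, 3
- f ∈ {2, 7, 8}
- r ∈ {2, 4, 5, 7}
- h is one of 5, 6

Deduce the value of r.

The 8 variables together cover exactly {1, 2, 3, 4, 5, 6, 7, 8} — 8 values for 8 variables — and 1 appears only in d's list, so d = 1.
The 7 still-open variables draw from only 7 values {2, 3, 4, 5, 6, 7, 8}, so each is used; only g can be 3, hence g = 3.
The 6 still-open variables together cover exactly {2, 4, 5, 6, 7, 8} — 6 values for 6 variables — and 4 appears only in r's list, so r = 4.

4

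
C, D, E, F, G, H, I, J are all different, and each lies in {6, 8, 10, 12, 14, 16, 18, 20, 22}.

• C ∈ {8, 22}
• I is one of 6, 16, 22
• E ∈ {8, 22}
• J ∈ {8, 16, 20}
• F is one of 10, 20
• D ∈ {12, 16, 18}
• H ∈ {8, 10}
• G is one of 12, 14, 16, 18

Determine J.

C and E share exactly the 2 values {8, 22}; by pigeonhole those values go to them, so strike 8, 22 from H, I, J.
H must be 10 (only option left). Strike 10 from F.
F's domain is down to {20}, so F = 20. Eliminate 20 elsewhere: J.
So J = 16.

16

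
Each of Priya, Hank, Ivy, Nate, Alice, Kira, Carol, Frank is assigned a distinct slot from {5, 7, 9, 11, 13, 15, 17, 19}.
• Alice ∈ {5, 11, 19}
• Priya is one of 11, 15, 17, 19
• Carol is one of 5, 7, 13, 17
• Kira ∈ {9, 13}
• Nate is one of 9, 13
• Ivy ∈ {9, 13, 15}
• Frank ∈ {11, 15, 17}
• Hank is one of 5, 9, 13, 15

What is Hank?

5

The 8 variables together cover exactly {5, 7, 9, 11, 13, 15, 17, 19} — 8 values for 8 variables — and 7 appears only in Carol's list, so Carol = 7.
The 2 variables Nate and Kira are confined to {9, 13}, which locks those values in; drop them from Hank, Ivy.
Ivy has just one choice, so Ivy = 15. So Priya, Hank, Frank can't be 15.
So Hank = 5.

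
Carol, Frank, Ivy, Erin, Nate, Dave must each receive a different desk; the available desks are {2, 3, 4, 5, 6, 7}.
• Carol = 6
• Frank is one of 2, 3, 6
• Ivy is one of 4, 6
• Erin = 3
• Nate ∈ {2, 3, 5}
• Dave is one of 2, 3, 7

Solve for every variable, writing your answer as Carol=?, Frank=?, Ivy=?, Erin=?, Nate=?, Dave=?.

Carol=6, Frank=2, Ivy=4, Erin=3, Nate=5, Dave=7

Carol's domain is down to {6}, so Carol = 6. Remove 6 from Frank, Ivy.
Ivy's domain is down to {4}, so Ivy = 4.
That leaves Erin = 3. Strike 3 from Frank, Nate, Dave.
That leaves Frank = 2. Remove 2 from Nate, Dave.
Nate must be 5 (only option left).
Dave has just one choice, so Dave = 7.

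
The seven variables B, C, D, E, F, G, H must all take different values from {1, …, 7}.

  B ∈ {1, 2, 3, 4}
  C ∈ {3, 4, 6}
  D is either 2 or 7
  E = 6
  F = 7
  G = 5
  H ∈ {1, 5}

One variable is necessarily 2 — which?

E has just one choice, so E = 6. Eliminate 6 elsewhere: C.
F has just one choice, so F = 7. So D can't be 7.
So 2 goes to D.

D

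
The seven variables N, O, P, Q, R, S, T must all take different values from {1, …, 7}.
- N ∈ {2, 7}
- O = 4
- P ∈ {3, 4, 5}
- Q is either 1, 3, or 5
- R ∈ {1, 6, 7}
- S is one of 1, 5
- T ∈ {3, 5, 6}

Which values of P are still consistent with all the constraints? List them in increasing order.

3, 5

O has just one choice, so O = 4. So P can't be 4.
Among the 6 still-open variables, 2 fits only N (and all 6 values in {1, 2, 3, 5, 6, 7} must be used), so N = 2.
The 5 still-open variables draw from only 5 values {1, 3, 5, 6, 7}, so each is used; only R can be 7, hence R = 7.
Among the 4 still-open variables, 6 fits only T (and all 4 values in {1, 3, 5, 6} must be used), so T = 6.
No further eliminations apply; P can still be any of 3, 5.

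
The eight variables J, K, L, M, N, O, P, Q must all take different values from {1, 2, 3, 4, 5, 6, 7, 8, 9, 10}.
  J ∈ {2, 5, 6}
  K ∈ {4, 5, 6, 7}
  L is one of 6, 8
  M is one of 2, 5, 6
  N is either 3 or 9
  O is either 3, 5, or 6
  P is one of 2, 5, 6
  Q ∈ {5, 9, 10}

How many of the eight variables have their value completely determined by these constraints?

4

J, M, P between them cover only {2, 5, 6} — a naked triple. Remove those values from K, L, O, Q.
L must be 8 (only option left).
O's domain is down to {3}, so O = 3. Remove 3 from N.
N has just one choice, so N = 9. Strike 9 from Q.
Q must be 10 (only option left).
Determined: L=8, N=9, O=3, Q=10. The other variables each still have more than one consistent value. That makes 4.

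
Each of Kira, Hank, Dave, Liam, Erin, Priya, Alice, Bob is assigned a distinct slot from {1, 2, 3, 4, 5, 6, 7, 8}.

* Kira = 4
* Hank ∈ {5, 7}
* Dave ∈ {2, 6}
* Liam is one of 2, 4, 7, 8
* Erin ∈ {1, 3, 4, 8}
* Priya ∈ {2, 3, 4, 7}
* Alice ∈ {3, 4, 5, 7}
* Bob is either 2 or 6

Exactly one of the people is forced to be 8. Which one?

Liam

Kira's domain is down to {4}, so Kira = 4. Remove 4 from Liam, Erin, Priya, Alice.
The 7 still-open variables draw from only 7 values {1, 2, 3, 5, 6, 7, 8}, so each is used; only Erin can be 1, hence Erin = 1.
Among the 6 still-open variables, 8 fits only Liam (and all 6 values in {2, 3, 5, 6, 7, 8} must be used), so Liam = 8.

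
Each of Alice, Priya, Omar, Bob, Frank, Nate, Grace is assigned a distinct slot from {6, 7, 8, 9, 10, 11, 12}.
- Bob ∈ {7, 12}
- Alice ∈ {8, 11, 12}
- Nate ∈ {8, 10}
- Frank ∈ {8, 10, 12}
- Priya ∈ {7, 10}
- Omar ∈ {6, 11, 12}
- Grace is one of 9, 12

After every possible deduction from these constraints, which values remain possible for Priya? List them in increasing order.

Among the 7 variables, 6 fits only Omar (and all 7 values in {6, 7, 8, 9, 10, 11, 12} must be used), so Omar = 6.
Among the 6 still-open variables, 9 fits only Grace (and all 6 values in {7, 8, 9, 10, 11, 12} must be used), so Grace = 9.
The 5 still-open variables draw from only 5 values {7, 8, 10, 11, 12}, so each is used; only Alice can be 11, hence Alice = 11.
No further eliminations apply; Priya can still be any of 7, 10.

7, 10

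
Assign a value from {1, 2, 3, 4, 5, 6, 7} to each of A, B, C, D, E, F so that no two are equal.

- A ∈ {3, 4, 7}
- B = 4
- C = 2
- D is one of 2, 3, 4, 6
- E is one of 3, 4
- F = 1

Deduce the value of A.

7

B has just one choice, so B = 4. Eliminate 4 elsewhere: A, D, E.
C has just one choice, so C = 2. Eliminate 2 elsewhere: D.
E's domain is down to {3}, so E = 3. Remove 3 from A, D.
So A = 7.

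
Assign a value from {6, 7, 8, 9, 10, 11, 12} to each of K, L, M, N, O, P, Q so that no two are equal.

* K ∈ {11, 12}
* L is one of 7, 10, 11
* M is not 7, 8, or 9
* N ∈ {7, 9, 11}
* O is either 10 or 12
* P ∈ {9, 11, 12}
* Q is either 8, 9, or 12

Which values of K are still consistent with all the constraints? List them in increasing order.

The 7 variables draw from only 7 values {6, 7, 8, 9, 10, 11, 12}, so each is used; only M can be 6, hence M = 6.
The 6 still-open variables draw from only 6 values {7, 8, 9, 10, 11, 12}, so each is used; only Q can be 8, hence Q = 8.
No further eliminations apply; K can still be any of 11, 12.

11, 12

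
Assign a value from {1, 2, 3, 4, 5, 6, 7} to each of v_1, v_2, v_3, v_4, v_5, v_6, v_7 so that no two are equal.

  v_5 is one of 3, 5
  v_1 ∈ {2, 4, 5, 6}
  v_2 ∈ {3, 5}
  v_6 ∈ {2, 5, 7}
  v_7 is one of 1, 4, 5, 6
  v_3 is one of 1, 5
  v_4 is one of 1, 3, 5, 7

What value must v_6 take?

2

v_2 and v_5 share exactly the 2 values {3, 5}; by pigeonhole those values go to them, so strike 3, 5 from v_1, v_3, v_4, v_6, v_7.
v_3's domain is down to {1}, so v_3 = 1. So v_4, v_7 can't be 1.
v_4 has just one choice, so v_4 = 7. So v_6 can't be 7.
So v_6 = 2.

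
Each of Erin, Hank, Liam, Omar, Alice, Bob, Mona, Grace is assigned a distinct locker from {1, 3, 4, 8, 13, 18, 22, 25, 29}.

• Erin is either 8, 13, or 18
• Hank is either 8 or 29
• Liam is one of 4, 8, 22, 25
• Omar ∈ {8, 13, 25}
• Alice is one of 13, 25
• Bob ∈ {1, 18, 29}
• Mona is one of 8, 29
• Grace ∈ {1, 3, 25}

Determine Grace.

3

Hank and Mona between them cover only {8, 29} — a naked pair. Remove those values from Erin, Liam, Omar, Bob.
The 2 variables Omar and Alice are confined to {13, 25}, which locks those values in; drop them from Erin, Liam, Grace.
Erin has just one choice, so Erin = 18. Strike 18 from Bob.
That leaves Bob = 1. Remove 1 from Grace.
So Grace = 3.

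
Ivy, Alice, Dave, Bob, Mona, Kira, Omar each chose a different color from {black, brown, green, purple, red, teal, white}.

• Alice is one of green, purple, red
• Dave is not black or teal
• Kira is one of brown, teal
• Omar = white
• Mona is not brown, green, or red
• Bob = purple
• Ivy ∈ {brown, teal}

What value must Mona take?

black

Bob must be purple (only option left). Eliminate purple elsewhere: Alice, Dave, Mona.
Omar must be white (only option left). Eliminate white elsewhere: Dave, Mona.
The 5 still-open variables together cover exactly {black, brown, green, red, teal} — 5 values for 5 variables — and black appears only in Mona's list, so Mona = black.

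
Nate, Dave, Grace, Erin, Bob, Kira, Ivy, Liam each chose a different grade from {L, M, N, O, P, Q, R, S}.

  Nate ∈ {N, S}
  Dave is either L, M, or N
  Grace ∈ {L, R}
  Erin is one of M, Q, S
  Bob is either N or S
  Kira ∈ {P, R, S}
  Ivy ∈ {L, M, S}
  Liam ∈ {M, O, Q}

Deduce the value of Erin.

The 8 variables draw from only 8 values {L, M, N, O, P, Q, R, S}, so each is used; only Liam can be O, hence Liam = O.
The 7 still-open variables draw from only 7 values {L, M, N, P, Q, R, S}, so each is used; only Kira can be P, hence Kira = P.
The 6 still-open variables draw from only 6 values {L, M, N, Q, R, S}, so each is used; only Erin can be Q, hence Erin = Q.

Q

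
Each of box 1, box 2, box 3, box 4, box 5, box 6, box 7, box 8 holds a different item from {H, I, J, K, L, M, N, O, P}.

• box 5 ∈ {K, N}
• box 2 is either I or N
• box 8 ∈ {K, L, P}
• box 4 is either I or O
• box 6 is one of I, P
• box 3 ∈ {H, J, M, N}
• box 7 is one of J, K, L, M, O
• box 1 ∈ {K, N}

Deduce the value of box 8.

The 2 variables box 1 and box 5 are confined to {K, N}, which locks those values in; drop them from box 2, box 3, box 7, box 8.
box 2 has just one choice, so box 2 = I. Strike I from box 4, box 6.
That leaves box 4 = O. So box 7 can't be O.
box 6 must be P (only option left). Remove P from box 8.
So box 8 = L.

L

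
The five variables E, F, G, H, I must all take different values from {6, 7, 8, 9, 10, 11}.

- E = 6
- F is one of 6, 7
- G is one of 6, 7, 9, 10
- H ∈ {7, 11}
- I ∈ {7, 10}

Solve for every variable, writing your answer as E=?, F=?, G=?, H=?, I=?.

E's domain is down to {6}, so E = 6. Strike 6 from F, G.
F's domain is down to {7}, so F = 7. Eliminate 7 elsewhere: G, H, I.
H must be 11 (only option left).
I's domain is down to {10}, so I = 10. So G can't be 10.
That leaves G = 9.

E=6, F=7, G=9, H=11, I=10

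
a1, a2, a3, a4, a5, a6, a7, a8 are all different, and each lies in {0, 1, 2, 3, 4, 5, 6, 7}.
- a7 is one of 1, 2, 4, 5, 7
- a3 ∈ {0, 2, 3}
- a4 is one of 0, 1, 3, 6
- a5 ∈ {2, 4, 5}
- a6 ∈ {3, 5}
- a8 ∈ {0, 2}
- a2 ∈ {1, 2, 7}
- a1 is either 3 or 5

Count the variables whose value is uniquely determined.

2

The 8 variables draw from only 8 values {0, 1, 2, 3, 4, 5, 6, 7}, so each is used; only a4 can be 6, hence a4 = 6.
a1 and a6 share exactly the 2 values {3, 5}; by pigeonhole those values go to them, so strike 3, 5 from a3, a5, a7.
The 2 variables a3 and a8 are confined to {0, 2}, which locks those values in; drop them from a2, a5, a7.
a5 must be 4 (only option left). So a7 can't be 4.
Determined: a4=6, a5=4. The other variables each still have more than one consistent value. That makes 2.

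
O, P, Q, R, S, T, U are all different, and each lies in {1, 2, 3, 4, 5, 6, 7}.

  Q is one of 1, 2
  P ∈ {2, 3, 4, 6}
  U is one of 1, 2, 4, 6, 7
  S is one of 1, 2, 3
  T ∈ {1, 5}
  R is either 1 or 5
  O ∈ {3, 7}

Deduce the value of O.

R and T share exactly the 2 values {1, 5}; by pigeonhole those values go to them, so strike 1, 5 from Q, S, U.
Q must be 2 (only option left). Remove 2 from P, S, U.
S has just one choice, so S = 3. Strike 3 from O, P.
So O = 7.

7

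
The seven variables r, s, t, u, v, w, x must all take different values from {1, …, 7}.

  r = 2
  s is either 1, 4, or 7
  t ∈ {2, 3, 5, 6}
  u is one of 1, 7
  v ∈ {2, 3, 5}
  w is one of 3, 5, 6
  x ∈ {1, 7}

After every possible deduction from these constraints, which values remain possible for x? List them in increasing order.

1, 7

r's domain is down to {2}, so r = 2. Strike 2 from t, v.
The 6 still-open variables draw from only 6 values {1, 3, 4, 5, 6, 7}, so each is used; only s can be 4, hence s = 4.
No further eliminations apply; x can still be any of 1, 7.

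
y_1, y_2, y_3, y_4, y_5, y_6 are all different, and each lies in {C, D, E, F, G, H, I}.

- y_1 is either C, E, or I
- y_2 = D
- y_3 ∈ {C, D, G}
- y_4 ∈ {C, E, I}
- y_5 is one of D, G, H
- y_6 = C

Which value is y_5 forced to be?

H

y_2 has just one choice, so y_2 = D. So y_3, y_5 can't be D.
y_6's domain is down to {C}, so y_6 = C. Eliminate C elsewhere: y_1, y_3, y_4.
y_3's domain is down to {G}, so y_3 = G. Eliminate G elsewhere: y_5.
So y_5 = H.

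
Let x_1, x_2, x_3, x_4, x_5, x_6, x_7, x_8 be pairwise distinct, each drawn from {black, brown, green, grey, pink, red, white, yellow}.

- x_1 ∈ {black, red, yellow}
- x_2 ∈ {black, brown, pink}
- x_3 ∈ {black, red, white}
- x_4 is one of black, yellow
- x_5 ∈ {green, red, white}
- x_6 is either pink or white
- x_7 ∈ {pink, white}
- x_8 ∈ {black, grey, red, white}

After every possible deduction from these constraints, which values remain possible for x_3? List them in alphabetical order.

The 8 variables together cover exactly {black, brown, green, grey, pink, red, white, yellow} — 8 values for 8 variables — and brown appears only in x_2's list, so x_2 = brown.
The 7 still-open variables draw from only 7 values {black, green, grey, pink, red, white, yellow}, so each is used; only x_5 can be green, hence x_5 = green.
The 6 still-open variables draw from only 6 values {black, grey, pink, red, white, yellow}, so each is used; only x_8 can be grey, hence x_8 = grey.
x_6 and x_7 share exactly the 2 values {pink, white}; by pigeonhole those values go to them, so strike pink, white from x_3.
No further eliminations apply; x_3 can still be any of black, red.

black, red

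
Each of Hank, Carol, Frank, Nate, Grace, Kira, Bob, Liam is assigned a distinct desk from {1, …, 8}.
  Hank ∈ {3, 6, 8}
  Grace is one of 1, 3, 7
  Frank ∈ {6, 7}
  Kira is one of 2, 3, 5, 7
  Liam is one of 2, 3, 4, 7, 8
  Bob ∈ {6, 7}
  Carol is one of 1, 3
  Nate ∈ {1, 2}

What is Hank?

Among the 8 variables, 4 fits only Liam (and all 8 values in {1, 2, 3, 4, 5, 6, 7, 8} must be used), so Liam = 4.
Among the 7 still-open variables, 5 fits only Kira (and all 7 values in {1, 2, 3, 5, 6, 7, 8} must be used), so Kira = 5.
The 6 still-open variables draw from only 6 values {1, 2, 3, 6, 7, 8}, so each is used; only Nate can be 2, hence Nate = 2.
The 5 still-open variables together cover exactly {1, 3, 6, 7, 8} — 5 values for 5 variables — and 8 appears only in Hank's list, so Hank = 8.

8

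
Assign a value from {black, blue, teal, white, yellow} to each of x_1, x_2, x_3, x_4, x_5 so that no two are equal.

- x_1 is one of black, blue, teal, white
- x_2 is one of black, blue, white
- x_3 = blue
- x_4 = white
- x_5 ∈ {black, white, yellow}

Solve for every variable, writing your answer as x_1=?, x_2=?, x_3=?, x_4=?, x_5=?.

x_1=teal, x_2=black, x_3=blue, x_4=white, x_5=yellow

x_3 must be blue (only option left). Eliminate blue elsewhere: x_1, x_2.
That leaves x_4 = white. So x_1, x_2, x_5 can't be white.
That leaves x_2 = black. So x_1, x_5 can't be black.
x_5's domain is down to {yellow}, so x_5 = yellow.
x_1's domain is down to {teal}, so x_1 = teal.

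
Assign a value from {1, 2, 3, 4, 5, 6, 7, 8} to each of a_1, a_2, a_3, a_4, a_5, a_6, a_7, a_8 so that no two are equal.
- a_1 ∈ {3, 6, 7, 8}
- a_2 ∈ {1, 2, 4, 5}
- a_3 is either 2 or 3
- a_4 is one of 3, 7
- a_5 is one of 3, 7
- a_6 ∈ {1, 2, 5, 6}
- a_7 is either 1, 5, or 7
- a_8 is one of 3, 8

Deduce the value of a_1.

6

Among the 8 variables, 4 fits only a_2 (and all 8 values in {1, 2, 3, 4, 5, 6, 7, 8} must be used), so a_2 = 4.
a_4 and a_5 share exactly the 2 values {3, 7}; by pigeonhole those values go to them, so strike 3, 7 from a_1, a_3, a_7, a_8.
a_3 has just one choice, so a_3 = 2. Remove 2 from a_6.
a_8 must be 8 (only option left). Eliminate 8 elsewhere: a_1.
So a_1 = 6.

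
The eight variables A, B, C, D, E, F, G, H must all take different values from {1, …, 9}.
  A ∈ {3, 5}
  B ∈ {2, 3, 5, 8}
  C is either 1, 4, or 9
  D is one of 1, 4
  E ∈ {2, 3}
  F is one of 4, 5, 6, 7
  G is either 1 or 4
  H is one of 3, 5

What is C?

9

The 2 variables A and H are confined to {3, 5}, which locks those values in; drop them from B, E, F.
E has just one choice, so E = 2. Strike 2 from B.
B's domain is down to {8}, so B = 8.
D and G share exactly the 2 values {1, 4}; by pigeonhole those values go to them, so strike 1, 4 from C, F.
So C = 9.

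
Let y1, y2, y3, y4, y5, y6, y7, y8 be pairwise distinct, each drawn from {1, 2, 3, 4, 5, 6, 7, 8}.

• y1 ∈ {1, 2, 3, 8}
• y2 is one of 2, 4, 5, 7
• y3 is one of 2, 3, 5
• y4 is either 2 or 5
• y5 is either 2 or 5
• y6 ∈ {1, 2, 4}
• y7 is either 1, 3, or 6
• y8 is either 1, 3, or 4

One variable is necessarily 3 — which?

The 8 variables together cover exactly {1, 2, 3, 4, 5, 6, 7, 8} — 8 values for 8 variables — and 6 appears only in y7's list, so y7 = 6.
The 7 still-open variables draw from only 7 values {1, 2, 3, 4, 5, 7, 8}, so each is used; only y2 can be 7, hence y2 = 7.
Among the 6 still-open variables, 8 fits only y1 (and all 6 values in {1, 2, 3, 4, 5, 8} must be used), so y1 = 8.
y4 and y5 share exactly the 2 values {2, 5}; by pigeonhole those values go to them, so strike 2, 5 from y3, y6.

y3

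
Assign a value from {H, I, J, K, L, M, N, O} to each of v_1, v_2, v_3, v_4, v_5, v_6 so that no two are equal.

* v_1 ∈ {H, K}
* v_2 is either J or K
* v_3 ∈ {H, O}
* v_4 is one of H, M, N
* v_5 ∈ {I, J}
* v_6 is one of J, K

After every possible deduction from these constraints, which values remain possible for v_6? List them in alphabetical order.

J, K

v_2 and v_6 share exactly the 2 values {J, K}; by pigeonhole those values go to them, so strike J, K from v_1, v_5.
That leaves v_1 = H. Strike H from v_3, v_4.
v_3's domain is down to {O}, so v_3 = O.
v_5 must be I (only option left).
No further eliminations apply; v_6 can still be any of J, K.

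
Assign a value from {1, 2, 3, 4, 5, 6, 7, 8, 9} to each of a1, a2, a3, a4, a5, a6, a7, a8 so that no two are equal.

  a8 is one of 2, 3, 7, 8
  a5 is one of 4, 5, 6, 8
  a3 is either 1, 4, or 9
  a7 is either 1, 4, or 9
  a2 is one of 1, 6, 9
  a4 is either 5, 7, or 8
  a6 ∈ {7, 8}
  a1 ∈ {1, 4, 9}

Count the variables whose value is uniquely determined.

1

a1, a3, a7 share exactly the 3 values {1, 4, 9}; by pigeonhole those values go to them, so strike 1, 4, 9 from a2, a5.
That leaves a2 = 6. So a5 can't be 6.
The 3 variables a4, a5, a6 are confined to {5, 7, 8}, which locks those values in; drop them from a8.
Determined: a2=6. The other variables each still have more than one consistent value. That makes 1.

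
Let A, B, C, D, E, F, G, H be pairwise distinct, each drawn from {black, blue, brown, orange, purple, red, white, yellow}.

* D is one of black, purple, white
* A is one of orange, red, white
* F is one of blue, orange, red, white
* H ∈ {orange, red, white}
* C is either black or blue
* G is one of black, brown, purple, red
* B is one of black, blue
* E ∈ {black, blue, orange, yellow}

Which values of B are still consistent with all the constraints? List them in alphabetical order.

black, blue

The 8 variables together cover exactly {black, blue, brown, orange, purple, red, white, yellow} — 8 values for 8 variables — and brown appears only in G's list, so G = brown.
Among the 7 still-open variables, purple fits only D (and all 7 values in {black, blue, orange, purple, red, white, yellow} must be used), so D = purple.
The 6 still-open variables together cover exactly {black, blue, orange, red, white, yellow} — 6 values for 6 variables — and yellow appears only in E's list, so E = yellow.
B and C share exactly the 2 values {black, blue}; by pigeonhole those values go to them, so strike black, blue from F.
No further eliminations apply; B can still be any of black, blue.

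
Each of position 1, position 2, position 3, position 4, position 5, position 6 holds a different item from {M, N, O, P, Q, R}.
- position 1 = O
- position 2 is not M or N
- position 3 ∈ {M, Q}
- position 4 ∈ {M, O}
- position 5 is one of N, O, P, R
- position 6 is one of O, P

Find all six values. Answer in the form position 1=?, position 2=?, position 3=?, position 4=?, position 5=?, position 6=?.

position 1's domain is down to {O}, so position 1 = O. So position 2, position 4, position 5, position 6 can't be O.
position 4 must be M (only option left). Remove M from position 3.
That leaves position 6 = P. So position 2, position 5 can't be P.
That leaves position 3 = Q. So position 2 can't be Q.
That leaves position 2 = R. So position 5 can't be R.
That leaves position 5 = N.

position 1=O, position 2=R, position 3=Q, position 4=M, position 5=N, position 6=P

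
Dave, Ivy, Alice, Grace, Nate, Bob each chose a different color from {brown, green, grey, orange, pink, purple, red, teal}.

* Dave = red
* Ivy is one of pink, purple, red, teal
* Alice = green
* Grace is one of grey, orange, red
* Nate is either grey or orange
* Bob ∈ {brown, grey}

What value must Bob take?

brown

Dave has just one choice, so Dave = red. Strike red from Ivy, Grace.
Alice's domain is down to {green}, so Alice = green.
Grace and Nate share exactly the 2 values {grey, orange}; by pigeonhole those values go to them, so strike grey, orange from Bob.
So Bob = brown.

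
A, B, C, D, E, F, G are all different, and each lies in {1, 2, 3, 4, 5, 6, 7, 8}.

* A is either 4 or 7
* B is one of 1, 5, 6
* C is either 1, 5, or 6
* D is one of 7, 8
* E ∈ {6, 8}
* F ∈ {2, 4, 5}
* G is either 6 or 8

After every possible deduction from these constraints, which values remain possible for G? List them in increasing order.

The 7 variables draw from only 7 values {1, 2, 4, 5, 6, 7, 8}, so each is used; only F can be 2, hence F = 2.
Among the 6 still-open variables, 4 fits only A (and all 6 values in {1, 4, 5, 6, 7, 8} must be used), so A = 4.
The 5 still-open variables together cover exactly {1, 5, 6, 7, 8} — 5 values for 5 variables — and 7 appears only in D's list, so D = 7.
The 2 variables E and G are confined to {6, 8}, which locks those values in; drop them from B, C.
No further eliminations apply; G can still be any of 6, 8.

6, 8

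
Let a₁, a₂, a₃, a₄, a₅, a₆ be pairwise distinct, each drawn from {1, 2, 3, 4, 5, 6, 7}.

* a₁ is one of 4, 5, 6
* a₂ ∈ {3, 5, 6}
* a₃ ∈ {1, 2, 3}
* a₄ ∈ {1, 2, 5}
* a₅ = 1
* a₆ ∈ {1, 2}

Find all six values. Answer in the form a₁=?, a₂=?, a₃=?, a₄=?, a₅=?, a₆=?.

a₁=4, a₂=6, a₃=3, a₄=5, a₅=1, a₆=2

a₅ has just one choice, so a₅ = 1. So a₃, a₄, a₆ can't be 1.
That leaves a₆ = 2. Eliminate 2 elsewhere: a₃, a₄.
That leaves a₃ = 3. Eliminate 3 elsewhere: a₂.
a₄ must be 5 (only option left). Remove 5 from a₁, a₂.
a₂ must be 6 (only option left). Strike 6 from a₁.
a₁ must be 4 (only option left).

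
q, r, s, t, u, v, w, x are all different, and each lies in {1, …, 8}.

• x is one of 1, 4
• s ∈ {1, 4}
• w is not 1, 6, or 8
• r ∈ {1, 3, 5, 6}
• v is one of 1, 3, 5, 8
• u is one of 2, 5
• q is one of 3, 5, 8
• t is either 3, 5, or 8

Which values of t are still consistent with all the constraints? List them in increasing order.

3, 5, 8

Among the 8 variables, 6 fits only r (and all 8 values in {1, 2, 3, 4, 5, 6, 7, 8} must be used), so r = 6.
The 7 still-open variables draw from only 7 values {1, 2, 3, 4, 5, 7, 8}, so each is used; only w can be 7, hence w = 7.
Among the 6 still-open variables, 2 fits only u (and all 6 values in {1, 2, 3, 4, 5, 8} must be used), so u = 2.
s and x share exactly the 2 values {1, 4}; by pigeonhole those values go to them, so strike 1, 4 from v.
No further eliminations apply; t can still be any of 3, 5, 8.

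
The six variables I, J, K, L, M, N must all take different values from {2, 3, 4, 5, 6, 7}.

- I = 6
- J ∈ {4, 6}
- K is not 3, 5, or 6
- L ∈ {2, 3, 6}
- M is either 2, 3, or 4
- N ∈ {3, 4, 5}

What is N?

5

I's domain is down to {6}, so I = 6. Remove 6 from J, L.
J has just one choice, so J = 4. Strike 4 from K, M, N.
Among the 4 still-open variables, 5 fits only N (and all 4 values in {2, 3, 5, 7} must be used), so N = 5.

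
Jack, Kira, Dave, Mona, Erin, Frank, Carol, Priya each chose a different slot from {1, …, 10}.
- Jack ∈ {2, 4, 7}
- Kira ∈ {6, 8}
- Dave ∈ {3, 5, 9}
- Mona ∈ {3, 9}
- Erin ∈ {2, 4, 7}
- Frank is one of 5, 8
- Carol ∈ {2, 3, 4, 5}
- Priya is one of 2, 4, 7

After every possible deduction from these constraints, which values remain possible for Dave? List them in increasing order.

The 8 variables draw from only 8 values {2, 3, 4, 5, 6, 7, 8, 9}, so each is used; only Kira can be 6, hence Kira = 6.
The 7 still-open variables draw from only 7 values {2, 3, 4, 5, 7, 8, 9}, so each is used; only Frank can be 8, hence Frank = 8.
The 3 variables Jack, Erin, Priya are confined to {2, 4, 7}, which locks those values in; drop them from Carol.
No further eliminations apply; Dave can still be any of 3, 5, 9.

3, 5, 9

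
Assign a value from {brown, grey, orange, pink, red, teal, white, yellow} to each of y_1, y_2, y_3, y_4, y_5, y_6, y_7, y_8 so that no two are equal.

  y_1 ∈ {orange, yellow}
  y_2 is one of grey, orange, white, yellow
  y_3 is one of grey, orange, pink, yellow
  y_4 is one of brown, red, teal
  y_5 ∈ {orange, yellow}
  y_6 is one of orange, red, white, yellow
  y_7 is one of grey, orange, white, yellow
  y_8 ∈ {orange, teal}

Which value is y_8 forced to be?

The 8 variables together cover exactly {brown, grey, orange, pink, red, teal, white, yellow} — 8 values for 8 variables — and brown appears only in y_4's list, so y_4 = brown.
The 7 still-open variables together cover exactly {grey, orange, pink, red, teal, white, yellow} — 7 values for 7 variables — and pink appears only in y_3's list, so y_3 = pink.
The 6 still-open variables together cover exactly {grey, orange, red, teal, white, yellow} — 6 values for 6 variables — and red appears only in y_6's list, so y_6 = red.
Among the 5 still-open variables, teal fits only y_8 (and all 5 values in {grey, orange, teal, white, yellow} must be used), so y_8 = teal.

teal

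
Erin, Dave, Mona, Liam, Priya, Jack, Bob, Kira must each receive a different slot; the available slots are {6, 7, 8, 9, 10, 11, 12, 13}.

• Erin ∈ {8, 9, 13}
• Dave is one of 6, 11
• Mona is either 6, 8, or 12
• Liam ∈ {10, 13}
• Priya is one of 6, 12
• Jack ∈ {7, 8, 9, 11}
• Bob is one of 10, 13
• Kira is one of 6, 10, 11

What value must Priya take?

12

Among the 8 variables, 7 fits only Jack (and all 8 values in {6, 7, 8, 9, 10, 11, 12, 13} must be used), so Jack = 7.
The 7 still-open variables together cover exactly {6, 8, 9, 10, 11, 12, 13} — 7 values for 7 variables — and 9 appears only in Erin's list, so Erin = 9.
The 6 still-open variables together cover exactly {6, 8, 10, 11, 12, 13} — 6 values for 6 variables — and 8 appears only in Mona's list, so Mona = 8.
The 5 still-open variables draw from only 5 values {6, 10, 11, 12, 13}, so each is used; only Priya can be 12, hence Priya = 12.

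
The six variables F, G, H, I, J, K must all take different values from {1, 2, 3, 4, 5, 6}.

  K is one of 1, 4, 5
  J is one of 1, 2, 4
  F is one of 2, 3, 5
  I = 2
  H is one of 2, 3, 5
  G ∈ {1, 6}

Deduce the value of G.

I must be 2 (only option left). So F, H, J can't be 2.
The 5 still-open variables together cover exactly {1, 3, 4, 5, 6} — 5 values for 5 variables — and 6 appears only in G's list, so G = 6.

6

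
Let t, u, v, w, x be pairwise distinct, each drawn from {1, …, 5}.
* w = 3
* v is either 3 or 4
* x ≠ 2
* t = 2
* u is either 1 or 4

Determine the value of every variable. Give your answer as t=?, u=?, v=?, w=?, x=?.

t=2, u=1, v=4, w=3, x=5

t has just one choice, so t = 2.
w's domain is down to {3}, so w = 3. So v, x can't be 3.
v must be 4 (only option left). Strike 4 from u, x.
u's domain is down to {1}, so u = 1. Remove 1 from x.
x's domain is down to {5}, so x = 5.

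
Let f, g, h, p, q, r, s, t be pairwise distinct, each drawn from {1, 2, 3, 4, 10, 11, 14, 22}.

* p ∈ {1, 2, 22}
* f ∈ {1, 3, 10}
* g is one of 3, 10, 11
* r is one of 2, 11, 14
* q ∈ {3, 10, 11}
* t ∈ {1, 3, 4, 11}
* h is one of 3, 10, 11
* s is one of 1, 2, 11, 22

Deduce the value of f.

The 8 variables together cover exactly {1, 2, 3, 4, 10, 11, 14, 22} — 8 values for 8 variables — and 4 appears only in t's list, so t = 4.
The 7 still-open variables draw from only 7 values {1, 2, 3, 10, 11, 14, 22}, so each is used; only r can be 14, hence r = 14.
g, h, q share exactly the 3 values {3, 10, 11}; by pigeonhole those values go to them, so strike 3, 10, 11 from f, s.
So f = 1.

1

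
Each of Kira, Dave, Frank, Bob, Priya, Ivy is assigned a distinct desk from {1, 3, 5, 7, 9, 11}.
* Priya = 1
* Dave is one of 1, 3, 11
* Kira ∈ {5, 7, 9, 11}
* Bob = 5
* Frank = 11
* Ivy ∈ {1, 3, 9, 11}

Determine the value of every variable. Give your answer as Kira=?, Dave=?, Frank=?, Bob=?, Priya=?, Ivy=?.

Frank must be 11 (only option left). Strike 11 from Kira, Dave, Ivy.
Bob must be 5 (only option left). Remove 5 from Kira.
Priya must be 1 (only option left). So Dave, Ivy can't be 1.
Dave has just one choice, so Dave = 3. Remove 3 from Ivy.
Ivy must be 9 (only option left). Remove 9 from Kira.
That leaves Kira = 7.

Kira=7, Dave=3, Frank=11, Bob=5, Priya=1, Ivy=9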